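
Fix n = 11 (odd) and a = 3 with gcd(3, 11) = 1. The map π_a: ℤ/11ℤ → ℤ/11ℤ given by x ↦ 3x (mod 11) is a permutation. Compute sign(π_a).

+1

Orbit of 3 under x↦3x: [3, 9, 5, 4, 1]… (length divides ord_11(3)).
Decompose π into cycles: lengths [5, 5, 1] (3 cycles, including the fixed point 0).
With 3 cycles on 11 points, sign = (−1)^{11−3} = +1.
The Jacobi symbol (3|11) = +1 (Zolotarev) agrees.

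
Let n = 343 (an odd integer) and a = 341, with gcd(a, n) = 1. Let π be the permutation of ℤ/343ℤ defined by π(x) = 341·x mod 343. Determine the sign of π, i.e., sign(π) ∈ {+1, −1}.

Trace 27: π^k(27) = [27, 289, 108, 127, 89, 165, 13] for k=0..6.
π_341 has 4 disjoint cycles with lengths [294, 42, 6, 1] on {0,…,342}.
n − c = 343 − 4 = 339; sign = (−1)^339 = -1.
Zolotarev: (341|343) = -1, matching the cycle-count sign.

-1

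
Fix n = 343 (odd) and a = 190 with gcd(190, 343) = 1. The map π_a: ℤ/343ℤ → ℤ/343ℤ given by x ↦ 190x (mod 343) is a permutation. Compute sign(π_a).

Start at x=64: 64 → 155 → 295 → 141 → 36 → 323 → 316 → … (one orbit).
Decompose π into cycles: lengths [49, 49, 49, 49, 49, 49, 7, 7, 7, 7, 7, 7, 1, 1, 1, 1, 1, 1, 1] (19 cycles, including the fixed point 0).
With 19 cycles on 343 points, sign = (−1)^{343−19} = +1.
Zolotarev: (190|343) = +1, matching the cycle-count sign.

+1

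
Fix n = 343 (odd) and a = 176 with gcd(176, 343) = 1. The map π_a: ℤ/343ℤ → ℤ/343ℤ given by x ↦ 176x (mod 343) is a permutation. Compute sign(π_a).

Trace 8: π^k(8) = [8, 36, 162, 43, 22, 99, 274] for k=0..6.
The orbit structure of x ↦ 176x mod 343: 19 orbits of sizes [49, 49, 49, 49, 49, 49, 7, 7, 7, 7, 7, 7, 1, 1, 1, 1, 1, 1, 1].
Σ(ℓ_i−1) = 343−19 = 324; sign = (−1)^324 = +1.
The Jacobi symbol (176|343) = +1 (Zolotarev) agrees.

+1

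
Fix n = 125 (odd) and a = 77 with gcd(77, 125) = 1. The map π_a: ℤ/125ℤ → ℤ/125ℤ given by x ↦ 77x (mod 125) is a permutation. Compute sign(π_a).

-1

Trace 11: π^k(11) = [11, 97, 94, 113, 76, 102, 104] for k=0..6.
Decompose π into cycles: lengths [100, 20, 4, 1] (4 cycles, including the fixed point 0).
sign(π) = (−1)^{n − #cycles} = (−1)^{125−4} = (−1)^121 = -1.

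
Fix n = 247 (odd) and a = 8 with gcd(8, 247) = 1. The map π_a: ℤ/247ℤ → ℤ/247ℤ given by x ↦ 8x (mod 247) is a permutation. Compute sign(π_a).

+1

Orbit of 77 under x↦8x: [77, 122, 235, 151, 220, 31, 1]… (length divides ord_247(8)).
The orbit structure of x ↦ 8x mod 247: 25 orbits of sizes [12, 12, 12, 12, 12, 12, 12, 12, 12, 12, 12, 12, 12, 12, 12, 12, 12, 12, 6, 6, 6, 4, 4, 4, 1].
n − c = 247 − 25 = 222; sign = (−1)^222 = +1.
Check: (8/247) = +1 by Zolotarev.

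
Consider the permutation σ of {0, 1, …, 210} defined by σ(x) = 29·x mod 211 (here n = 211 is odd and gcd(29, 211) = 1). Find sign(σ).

Start at x=88: 88 → 20 → 158 → 151 → 159 → 180 → 156 → … (one orbit).
Decompose π into cycles: lengths [210, 1] (2 cycles, including the fixed point 0).
n − c = 211 − 2 = 209; sign = (−1)^209 = -1.
Zolotarev: (29|211) = -1, matching the cycle-count sign.

-1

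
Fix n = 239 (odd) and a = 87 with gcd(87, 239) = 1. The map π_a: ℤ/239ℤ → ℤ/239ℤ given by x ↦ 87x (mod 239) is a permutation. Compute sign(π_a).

+1

Orbit of 99 under x↦87x: [99, 9, 66, 6, 44, 4, 109]… (length divides ord_239(87)).
The orbit structure of x ↦ 87x mod 239: 3 orbits of sizes [119, 119, 1].
sign(π) = (−1)^{n − #cycles} = (−1)^{239−3} = (−1)^236 = +1.
Via Zolotarev, sign(π_{87}) = (87|239) = +1.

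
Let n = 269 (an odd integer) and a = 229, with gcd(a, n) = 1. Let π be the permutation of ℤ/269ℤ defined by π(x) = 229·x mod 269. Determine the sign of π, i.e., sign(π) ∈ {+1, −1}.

Orbit of 171 under x↦229x: [171, 154, 27, 265, 160, 56, 181]… (length divides ord_269(229)).
Cycle type of π: 268 + 1; total 2 cycles.
With 2 cycles on 269 points, sign = (−1)^{269−2} = -1.

-1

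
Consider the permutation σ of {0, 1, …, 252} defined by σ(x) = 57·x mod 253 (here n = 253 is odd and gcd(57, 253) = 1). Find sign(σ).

+1

Orbit of 243 under x↦57x: [243, 189, 147, 30, 192, 65, 163]… (length divides ord_253(57)).
π_57 has 5 disjoint cycles with lengths [110, 110, 22, 10, 1] on {0,…,252}.
With 5 cycles on 253 points, sign = (−1)^{253−5} = +1.
Via Zolotarev, sign(π_{57}) = (57|253) = +1.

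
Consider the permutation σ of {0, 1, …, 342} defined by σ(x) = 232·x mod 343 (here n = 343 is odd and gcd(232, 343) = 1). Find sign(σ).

Start at x=232: 232 → 316 → 253 → 43 → 29 → 211 → 246 → … (one orbit).
The orbit structure of x ↦ 232x mod 343: 19 orbits of sizes [49, 49, 49, 49, 49, 49, 7, 7, 7, 7, 7, 7, 1, 1, 1, 1, 1, 1, 1].
With 19 cycles on 343 points, sign = (−1)^{343−19} = +1.

+1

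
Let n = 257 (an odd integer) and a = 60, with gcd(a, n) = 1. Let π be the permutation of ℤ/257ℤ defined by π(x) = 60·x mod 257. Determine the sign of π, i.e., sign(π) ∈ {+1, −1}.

Start at x=2: 2 → 120 → 4 → 240 → 8 → 223 → 16 → … (one orbit).
π_60 has 9 disjoint cycles with lengths [32, 32, 32, 32, 32, 32, 32, 32, 1] on {0,…,256}.
sign(π) = (−1)^{n − #cycles} = (−1)^{257−9} = (−1)^248 = +1.
The Jacobi symbol (60|257) = +1 (Zolotarev) agrees.

+1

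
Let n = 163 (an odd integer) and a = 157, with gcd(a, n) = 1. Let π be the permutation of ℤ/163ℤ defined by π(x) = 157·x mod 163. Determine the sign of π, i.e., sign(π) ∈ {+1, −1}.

Orbit of 150 under x↦157x: [150, 78, 21, 37, 104, 28, 158]… (length divides ord_163(157)).
π_157 has 4 disjoint cycles with lengths [54, 54, 54, 1] on {0,…,162}.
n − c = 163 − 4 = 159; sign = (−1)^159 = -1.

-1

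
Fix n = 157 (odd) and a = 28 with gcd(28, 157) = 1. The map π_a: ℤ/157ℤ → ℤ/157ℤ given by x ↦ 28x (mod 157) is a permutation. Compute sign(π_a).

Start at x=1: 1 → 28 → 156 → 129 → 1 (one orbit).
The orbit structure of x ↦ 28x mod 157: 40 orbits of sizes [4, 4, 4, 4, 4, 4, 4, 4, 4, 4, 4, 4, 4, 4, 4, 4, 4, 4, 4, 4, 4, 4, 4, 4, 4, 4, 4, 4, 4, 4, 4, 4, 4, 4, 4, 4, 4, 4, 4, 1].
40 cycles on 157: each ℓ→(−1)^(ℓ−1), product (−1)^117 = -1.

-1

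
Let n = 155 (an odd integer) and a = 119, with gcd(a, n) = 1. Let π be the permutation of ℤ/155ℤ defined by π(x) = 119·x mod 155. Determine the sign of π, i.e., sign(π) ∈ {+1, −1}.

-1

Trace 56: π^k(56) = [56, 154, 36, 99, 1, 119] for k=0..5.
Decompose π into cycles: lengths [6, 6, 6, 6, 6, 6, 6, 6, 6, 6, 6, 6, 6, 6, 6, 6, 6, 6, 6, 6, 6, 6, 6, 6, 6, 2, 2, 1] (28 cycles, including the fixed point 0).
28 cycles on 155: each ℓ→(−1)^(ℓ−1), product (−1)^127 = -1.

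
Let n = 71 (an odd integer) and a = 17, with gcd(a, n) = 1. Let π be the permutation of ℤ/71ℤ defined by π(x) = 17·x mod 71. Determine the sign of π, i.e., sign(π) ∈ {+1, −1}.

-1

Orbit of 54 under x↦17x: [54, 66, 57, 46, 1, 17, 5]… (length divides ord_71(17)).
π_17 has 8 disjoint cycles with lengths [10, 10, 10, 10, 10, 10, 10, 1] on {0,…,70}.
71 − 8 = 63 transpositions; sign(π) = (−1)^63 = -1.
Zolotarev: (17|71) = -1, matching the cycle-count sign.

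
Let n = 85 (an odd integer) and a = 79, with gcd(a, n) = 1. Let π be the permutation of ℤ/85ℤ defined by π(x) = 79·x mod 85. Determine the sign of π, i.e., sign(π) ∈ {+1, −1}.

-1

Trace 16: π^k(16) = [16, 74, 66, 29, 81, 24, 26] for k=0..6.
Decompose π into cycles: lengths [16, 16, 16, 16, 16, 2, 2, 1] (8 cycles, including the fixed point 0).
n − c = 85 − 8 = 77; sign = (−1)^77 = -1.
The Jacobi symbol (79|85) = -1 (Zolotarev) agrees.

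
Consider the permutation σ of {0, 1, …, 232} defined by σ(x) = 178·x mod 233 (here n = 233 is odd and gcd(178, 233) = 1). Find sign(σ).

+1

Start at x=98: 98 → 202 → 74 → 124 → 170 → 203 → 19 → … (one orbit).
Cycle type of π: 116×2 + 1; total 3 cycles.
3 cycles on 233: each ℓ→(−1)^(ℓ−1), product (−1)^230 = +1.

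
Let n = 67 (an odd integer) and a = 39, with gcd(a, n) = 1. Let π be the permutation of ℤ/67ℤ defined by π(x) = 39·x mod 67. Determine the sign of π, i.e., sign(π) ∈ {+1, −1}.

+1

Start at x=40: 40 → 19 → 4 → 22 → 54 → 29 → 59 → … (one orbit).
Cycle type of π: 33×2 + 1; total 3 cycles.
sign(π) = (−1)^{n − #cycles} = (−1)^{67−3} = (−1)^64 = +1.
The Jacobi symbol (39|67) = +1 (Zolotarev) agrees.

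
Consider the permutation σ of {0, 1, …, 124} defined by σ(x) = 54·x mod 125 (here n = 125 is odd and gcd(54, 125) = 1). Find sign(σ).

Trace 69: π^k(69) = [69, 101, 79, 16, 114, 31, 49] for k=0..6.
Decompose π into cycles: lengths [50, 50, 10, 10, 2, 2, 1] (7 cycles, including the fixed point 0).
With 7 cycles on 125 points, sign = (−1)^{125−7} = +1.
(54|125)_J = +1 (Zolotarev's lemma cross-check).

+1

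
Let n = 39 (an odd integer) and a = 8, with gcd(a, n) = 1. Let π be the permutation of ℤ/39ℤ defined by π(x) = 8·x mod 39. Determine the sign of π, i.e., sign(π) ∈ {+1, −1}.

Start at x=1: 1 → 8 → 25 → 5 → 1 (one orbit).
The orbit structure of x ↦ 8x mod 39: 11 orbits of sizes [4, 4, 4, 4, 4, 4, 4, 4, 4, 2, 1].
n − c = 39 − 11 = 28; sign = (−1)^28 = +1.
The Jacobi symbol (8|39) = +1 (Zolotarev) agrees.

+1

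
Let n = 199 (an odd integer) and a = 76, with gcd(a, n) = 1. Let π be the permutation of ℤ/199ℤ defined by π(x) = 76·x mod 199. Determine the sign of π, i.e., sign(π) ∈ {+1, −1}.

Trace 92: π^k(92) = [92, 27, 62, 135, 111, 78, 157] for k=0..6.
4 cycles of lengths [66, 66, 66, 1].
n − c = 199 − 4 = 195; sign = (−1)^195 = -1.

-1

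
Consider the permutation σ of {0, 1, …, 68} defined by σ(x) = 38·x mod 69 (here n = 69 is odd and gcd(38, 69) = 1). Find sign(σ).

Start at x=55: 55 → 20 → 1 → 38 → 64 → 17 → 25 → … (one orbit).
Decompose π into cycles: lengths [22, 22, 22, 2, 1] (5 cycles, including the fixed point 0).
With 5 cycles on 69 points, sign = (−1)^{69−5} = +1.

+1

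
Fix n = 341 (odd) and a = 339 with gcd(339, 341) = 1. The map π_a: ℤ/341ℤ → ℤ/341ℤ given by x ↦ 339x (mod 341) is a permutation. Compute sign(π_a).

-1

Trace 333: π^k(333) = [333, 16, 309, 64, 213, 256, 170] for k=0..6.
Cycle type of π: 10×33 + 5×2 + 1; total 36 cycles.
Σ(ℓ_i−1) = 341−36 = 305; sign = (−1)^305 = -1.
(339|341)_J = -1 (Zolotarev's lemma cross-check).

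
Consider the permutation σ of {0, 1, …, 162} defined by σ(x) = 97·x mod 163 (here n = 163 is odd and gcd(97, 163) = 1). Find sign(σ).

Trace 88: π^k(88) = [88, 60, 115, 71, 41, 65, 111] for k=0..6.
Cycle lengths of π_97 on ℤ/163ℤ: [81, 81, 1]; 3 cycles in total.
n − c = 163 − 3 = 160; sign = (−1)^160 = +1.

+1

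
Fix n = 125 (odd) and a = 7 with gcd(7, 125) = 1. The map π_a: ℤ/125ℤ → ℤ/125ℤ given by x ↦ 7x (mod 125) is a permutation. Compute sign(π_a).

-1

Trace 32: π^k(32) = [32, 99, 68, 101, 82, 74, 18] for k=0..6.
Cycle lengths of π_7 on ℤ/125ℤ: [20, 20, 20, 20, 20, 4, 4, 4, 4, 4, 4, 1]; 12 cycles in total.
With 12 cycles on 125 points, sign = (−1)^{125−12} = -1.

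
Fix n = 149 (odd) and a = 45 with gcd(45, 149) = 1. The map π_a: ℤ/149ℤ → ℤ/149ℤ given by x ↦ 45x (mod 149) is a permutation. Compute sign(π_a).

Trace 143: π^k(143) = [143, 28, 68, 80, 24, 37, 26] for k=0..6.
Decompose π into cycles: lengths [74, 74, 1] (3 cycles, including the fixed point 0).
149 − 3 = 146 transpositions; sign(π) = (−1)^146 = +1.
Zolotarev: (45|149) = +1, matching the cycle-count sign.

+1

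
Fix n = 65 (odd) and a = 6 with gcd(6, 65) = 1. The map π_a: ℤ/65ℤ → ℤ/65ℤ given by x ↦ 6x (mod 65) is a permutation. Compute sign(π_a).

Orbit of 11 under x↦6x: [11, 1, 6, 36, 21, 61, 41]… (length divides ord_65(6)).
π_6 has 10 disjoint cycles with lengths [12, 12, 12, 12, 12, 1, 1, 1, 1, 1] on {0,…,64}.
65 − 10 = 55 transpositions; sign(π) = (−1)^55 = -1.
Zolotarev: (6|65) = -1, matching the cycle-count sign.

-1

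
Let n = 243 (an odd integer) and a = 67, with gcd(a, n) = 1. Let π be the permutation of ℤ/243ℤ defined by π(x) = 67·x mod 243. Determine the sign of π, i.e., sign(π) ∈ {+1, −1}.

Trace 40: π^k(40) = [40, 7, 226, 76, 232, 235, 193] for k=0..6.
Decompose π into cycles: lengths [81, 81, 27, 27, 9, 9, 3, 3, 1, 1, 1] (11 cycles, including the fixed point 0).
n − c = 243 − 11 = 232; sign = (−1)^232 = +1.
Check: (67/243) = +1 by Zolotarev.

+1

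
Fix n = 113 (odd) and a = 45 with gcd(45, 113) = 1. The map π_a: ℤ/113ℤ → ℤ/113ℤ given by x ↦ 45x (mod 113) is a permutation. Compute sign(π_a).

Start at x=10: 10 → 111 → 23 → 18 → 19 → 64 → 55 → … (one orbit).
Cycle type of π: 112 + 1; total 2 cycles.
With 2 cycles on 113 points, sign = (−1)^{113−2} = -1.
Zolotarev: (45|113) = -1, matching the cycle-count sign.

-1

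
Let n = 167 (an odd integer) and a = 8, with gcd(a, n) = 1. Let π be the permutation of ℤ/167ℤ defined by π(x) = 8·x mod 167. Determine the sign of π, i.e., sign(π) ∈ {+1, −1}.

Trace 96: π^k(96) = [96, 100, 132, 54, 98, 116, 93] for k=0..6.
Decompose π into cycles: lengths [83, 83, 1] (3 cycles, including the fixed point 0).
167 − 3 = 164 transpositions; sign(π) = (−1)^164 = +1.
Via Zolotarev, sign(π_{8}) = (8|167) = +1.

+1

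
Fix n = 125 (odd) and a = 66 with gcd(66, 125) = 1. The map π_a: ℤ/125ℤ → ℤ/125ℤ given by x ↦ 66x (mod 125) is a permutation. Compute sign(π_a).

Trace 121: π^k(121) = [121, 111, 76, 16, 56, 71, 61] for k=0..6.
The orbit structure of x ↦ 66x mod 125: 13 orbits of sizes [25, 25, 25, 25, 5, 5, 5, 5, 1, 1, 1, 1, 1].
Σ(ℓ_i−1) = 125−13 = 112; sign = (−1)^112 = +1.

+1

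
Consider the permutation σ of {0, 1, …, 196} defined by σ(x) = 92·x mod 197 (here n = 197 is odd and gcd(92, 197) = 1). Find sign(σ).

+1

Trace 101: π^k(101) = [101, 33, 81, 163, 24, 41, 29] for k=0..6.
3 cycles of lengths [98, 98, 1].
With 3 cycles on 197 points, sign = (−1)^{197−3} = +1.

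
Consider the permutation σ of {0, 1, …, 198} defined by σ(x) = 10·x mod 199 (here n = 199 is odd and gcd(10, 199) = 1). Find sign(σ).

Orbit of 104 under x↦10x: [104, 45, 52, 122, 26, 61, 13]… (length divides ord_199(10)).
Decompose π into cycles: lengths [99, 99, 1] (3 cycles, including the fixed point 0).
199 − 3 = 196 transpositions; sign(π) = (−1)^196 = +1.
(10|199)_J = +1 (Zolotarev's lemma cross-check).

+1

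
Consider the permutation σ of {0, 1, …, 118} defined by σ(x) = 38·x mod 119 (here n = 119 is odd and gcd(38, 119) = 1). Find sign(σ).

-1

Orbit of 115 under x↦38x: [115, 86, 55, 67, 47, 1, 38]… (length divides ord_119(38)).
Cycle type of π: 12×8 + 6 + 4×4 + 1; total 14 cycles.
sign(π) = (−1)^{n − #cycles} = (−1)^{119−14} = (−1)^105 = -1.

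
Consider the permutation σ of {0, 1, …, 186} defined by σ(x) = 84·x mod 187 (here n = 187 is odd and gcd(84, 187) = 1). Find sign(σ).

-1

Start at x=101: 101 → 69 → 186 → 103 → 50 → 86 → 118 → … (one orbit).
Decompose π into cycles: lengths [10, 10, 10, 10, 10, 10, 10, 10, 10, 10, 10, 10, 10, 10, 10, 10, 10, 2, 2, 2, 2, 2, 2, 2, 2, 1] (26 cycles, including the fixed point 0).
With 26 cycles on 187 points, sign = (−1)^{187−26} = -1.
Check: (84/187) = -1 by Zolotarev.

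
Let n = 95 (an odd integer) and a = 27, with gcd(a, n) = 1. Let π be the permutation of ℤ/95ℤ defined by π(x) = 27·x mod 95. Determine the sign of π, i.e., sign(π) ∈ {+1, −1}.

+1

Orbit of 49 under x↦27x: [49, 88, 1, 27, 64, 18, 11]… (length divides ord_95(27)).
11 cycles of lengths [12, 12, 12, 12, 12, 12, 6, 6, 6, 4, 1].
sign(π) = (−1)^{n − #cycles} = (−1)^{95−11} = (−1)^84 = +1.
The Jacobi symbol (27|95) = +1 (Zolotarev) agrees.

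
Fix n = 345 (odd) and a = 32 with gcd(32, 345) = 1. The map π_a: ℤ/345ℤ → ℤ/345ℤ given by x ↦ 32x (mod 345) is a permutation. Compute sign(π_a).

+1

Start at x=173: 173 → 16 → 167 → 169 → 233 → 211 → 197 → … (one orbit).
π_32 has 15 disjoint cycles with lengths [44, 44, 44, 44, 44, 44, 22, 22, 11, 11, 4, 4, 4, 2, 1] on {0,…,344}.
n − c = 345 − 15 = 330; sign = (−1)^330 = +1.
The Jacobi symbol (32|345) = +1 (Zolotarev) agrees.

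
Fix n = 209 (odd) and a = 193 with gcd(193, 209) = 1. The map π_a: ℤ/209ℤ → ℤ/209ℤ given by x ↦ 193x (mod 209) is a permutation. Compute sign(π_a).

Orbit of 201 under x↦193x: [201, 128, 42, 164, 93, 184, 191]… (length divides ord_209(193)).
Decompose π into cycles: lengths [90, 90, 18, 10, 1] (5 cycles, including the fixed point 0).
sign(π) = (−1)^{n − #cycles} = (−1)^{209−5} = (−1)^204 = +1.
(193|209)_J = +1 (Zolotarev's lemma cross-check).

+1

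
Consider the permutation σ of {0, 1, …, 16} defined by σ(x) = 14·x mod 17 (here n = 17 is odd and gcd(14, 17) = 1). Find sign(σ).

Start at x=2: 2 → 11 → 1 → 14 → 9 → 7 → 13 → … (one orbit).
π_14 has 2 disjoint cycles with lengths [16, 1] on {0,…,16}.
2 cycles on 17: each ℓ→(−1)^(ℓ−1), product (−1)^15 = -1.

-1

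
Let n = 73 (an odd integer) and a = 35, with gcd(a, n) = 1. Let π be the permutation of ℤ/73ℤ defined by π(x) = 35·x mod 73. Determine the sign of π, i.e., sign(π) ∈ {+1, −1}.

+1

Trace 46: π^k(46) = [46, 4, 67, 9, 23, 2, 70] for k=0..6.
Cycle lengths of π_35 on ℤ/73ℤ: [36, 36, 1]; 3 cycles in total.
Σ(ℓ_i−1) = 73−3 = 70; sign = (−1)^70 = +1.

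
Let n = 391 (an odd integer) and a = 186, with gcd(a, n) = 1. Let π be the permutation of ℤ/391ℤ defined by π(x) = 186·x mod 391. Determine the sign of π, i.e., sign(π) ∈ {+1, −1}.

Orbit of 288 under x↦186x: [288, 1, 186, 188, 169, 154, 101]… (length divides ord_391(186)).
The orbit structure of x ↦ 186x mod 391: 27 orbits of sizes [22, 22, 22, 22, 22, 22, 22, 22, 22, 22, 22, 22, 22, 22, 22, 22, 11, 11, 2, 2, 2, 2, 2, 2, 2, 2, 1].
With 27 cycles on 391 points, sign = (−1)^{391−27} = +1.

+1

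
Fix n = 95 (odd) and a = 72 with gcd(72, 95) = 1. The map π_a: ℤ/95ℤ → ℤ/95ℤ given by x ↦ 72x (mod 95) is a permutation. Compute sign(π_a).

Start at x=26: 26 → 67 → 74 → 8 → 6 → 52 → 39 → … (one orbit).
π_72 has 5 disjoint cycles with lengths [36, 36, 18, 4, 1] on {0,…,94}.
With 5 cycles on 95 points, sign = (−1)^{95−5} = +1.
Via Zolotarev, sign(π_{72}) = (72|95) = +1.

+1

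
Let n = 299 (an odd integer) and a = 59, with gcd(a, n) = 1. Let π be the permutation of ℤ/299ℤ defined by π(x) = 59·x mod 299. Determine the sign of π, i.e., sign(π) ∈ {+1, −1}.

-1

Start at x=124: 124 → 140 → 187 → 269 → 24 → 220 → 123 → … (one orbit).
6 cycles of lengths [132, 132, 12, 11, 11, 1].
Σ(ℓ_i−1) = 299−6 = 293; sign = (−1)^293 = -1.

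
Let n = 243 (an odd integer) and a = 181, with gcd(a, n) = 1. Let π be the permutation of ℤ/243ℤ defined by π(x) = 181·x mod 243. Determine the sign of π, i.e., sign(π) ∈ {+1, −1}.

+1

Trace 172: π^k(172) = [172, 28, 208, 226, 82, 19, 37] for k=0..6.
The orbit structure of x ↦ 181x mod 243: 27 orbits of sizes [27, 27, 27, 27, 27, 27, 9, 9, 9, 9, 9, 9, 3, 3, 3, 3, 3, 3, 1, 1, 1, 1, 1, 1, 1, 1, 1].
With 27 cycles on 243 points, sign = (−1)^{243−27} = +1.
(181|243)_J = +1 (Zolotarev's lemma cross-check).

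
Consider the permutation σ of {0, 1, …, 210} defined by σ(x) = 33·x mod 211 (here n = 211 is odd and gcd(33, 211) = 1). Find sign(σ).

-1

Start at x=173: 173 → 12 → 185 → 197 → 171 → 157 → 117 → … (one orbit).
Cycle lengths of π_33 on ℤ/211ℤ: [42, 42, 42, 42, 42, 1]; 6 cycles in total.
Σ(ℓ_i−1) = 211−6 = 205; sign = (−1)^205 = -1.
Zolotarev: (33|211) = -1, matching the cycle-count sign.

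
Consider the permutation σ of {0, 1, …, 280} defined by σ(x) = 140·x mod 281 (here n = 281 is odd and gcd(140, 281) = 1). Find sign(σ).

+1

Trace 63: π^k(63) = [63, 109, 86, 238, 162, 200, 181] for k=0..6.
Cycle type of π: 35×8 + 1; total 9 cycles.
With 9 cycles on 281 points, sign = (−1)^{281−9} = +1.
Zolotarev: (140|281) = +1, matching the cycle-count sign.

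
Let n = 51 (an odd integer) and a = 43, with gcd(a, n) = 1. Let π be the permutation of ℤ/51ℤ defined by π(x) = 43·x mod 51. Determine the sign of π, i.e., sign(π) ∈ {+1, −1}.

Start at x=4: 4 → 19 → 1 → 43 → 13 → 49 → 16 → … (one orbit).
Decompose π into cycles: lengths [8, 8, 8, 8, 8, 8, 1, 1, 1] (9 cycles, including the fixed point 0).
With 9 cycles on 51 points, sign = (−1)^{51−9} = +1.
(43|51)_J = +1 (Zolotarev's lemma cross-check).

+1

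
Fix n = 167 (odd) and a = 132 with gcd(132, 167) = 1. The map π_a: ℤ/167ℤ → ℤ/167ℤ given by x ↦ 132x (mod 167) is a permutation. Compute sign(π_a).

+1

Orbit of 72 under x↦132x: [72, 152, 24, 162, 8, 54, 114]… (length divides ord_167(132)).
The orbit structure of x ↦ 132x mod 167: 3 orbits of sizes [83, 83, 1].
sign(π) = (−1)^{n − #cycles} = (−1)^{167−3} = (−1)^164 = +1.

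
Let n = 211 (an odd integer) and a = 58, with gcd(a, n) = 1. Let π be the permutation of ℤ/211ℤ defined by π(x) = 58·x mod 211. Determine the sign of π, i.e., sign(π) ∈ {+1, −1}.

+1

Start at x=123: 123 → 171 → 1 → 58 → 199 → 148 → 144 → 123 (one orbit).
The orbit structure of x ↦ 58x mod 211: 31 orbits of sizes [7, 7, 7, 7, 7, 7, 7, 7, 7, 7, 7, 7, 7, 7, 7, 7, 7, 7, 7, 7, 7, 7, 7, 7, 7, 7, 7, 7, 7, 7, 1].
31 cycles on 211: each ℓ→(−1)^(ℓ−1), product (−1)^180 = +1.
Via Zolotarev, sign(π_{58}) = (58|211) = +1.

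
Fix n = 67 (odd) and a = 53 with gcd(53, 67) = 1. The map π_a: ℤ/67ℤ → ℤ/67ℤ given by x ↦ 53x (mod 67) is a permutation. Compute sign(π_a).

Start at x=9: 9 → 8 → 22 → 27 → 24 → 66 → 14 → … (one orbit).
π_53 has 4 disjoint cycles with lengths [22, 22, 22, 1] on {0,…,66}.
sign(π) = (−1)^{n − #cycles} = (−1)^{67−4} = (−1)^63 = -1.
Via Zolotarev, sign(π_{53}) = (53|67) = -1.

-1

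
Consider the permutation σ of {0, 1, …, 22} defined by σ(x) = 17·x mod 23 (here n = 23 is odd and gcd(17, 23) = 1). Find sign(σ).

Trace 4: π^k(4) = [4, 22, 6, 10, 9, 15, 2] for k=0..6.
π_17 has 2 disjoint cycles with lengths [22, 1] on {0,…,22}.
2 cycles on 23: each ℓ→(−1)^(ℓ−1), product (−1)^21 = -1.
Via Zolotarev, sign(π_{17}) = (17|23) = -1.

-1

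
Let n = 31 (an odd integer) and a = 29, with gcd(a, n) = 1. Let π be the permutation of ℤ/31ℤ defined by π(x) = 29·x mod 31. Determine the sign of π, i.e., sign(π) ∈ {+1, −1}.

-1

Start at x=1: 1 → 29 → 4 → 23 → 16 → 30 → 2 → … (one orbit).
The orbit structure of x ↦ 29x mod 31: 4 orbits of sizes [10, 10, 10, 1].
With 4 cycles on 31 points, sign = (−1)^{31−4} = -1.
(29|31)_J = -1 (Zolotarev's lemma cross-check).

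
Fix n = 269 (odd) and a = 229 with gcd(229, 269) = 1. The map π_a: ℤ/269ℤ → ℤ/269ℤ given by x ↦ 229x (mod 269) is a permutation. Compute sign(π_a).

Trace 268: π^k(268) = [268, 40, 14, 247, 73, 39, 54] for k=0..6.
π_229 has 2 disjoint cycles with lengths [268, 1] on {0,…,268}.
sign(π) = (−1)^{n − #cycles} = (−1)^{269−2} = (−1)^267 = -1.
Check: (229/269) = -1 by Zolotarev.

-1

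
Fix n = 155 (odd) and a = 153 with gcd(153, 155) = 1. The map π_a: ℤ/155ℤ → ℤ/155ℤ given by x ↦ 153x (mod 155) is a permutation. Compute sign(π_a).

+1

Trace 39: π^k(39) = [39, 77, 1, 153, 4, 147, 16] for k=0..6.
Cycle type of π: 20×6 + 10×3 + 4 + 1; total 11 cycles.
155 − 11 = 144 transpositions; sign(π) = (−1)^144 = +1.
(153|155)_J = +1 (Zolotarev's lemma cross-check).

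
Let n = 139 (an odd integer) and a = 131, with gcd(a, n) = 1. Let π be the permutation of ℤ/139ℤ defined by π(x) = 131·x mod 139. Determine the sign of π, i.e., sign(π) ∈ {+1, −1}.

Start at x=55: 55 → 116 → 45 → 57 → 100 → 34 → 6 → … (one orbit).
7 cycles of lengths [23, 23, 23, 23, 23, 23, 1].
Σ(ℓ_i−1) = 139−7 = 132; sign = (−1)^132 = +1.

+1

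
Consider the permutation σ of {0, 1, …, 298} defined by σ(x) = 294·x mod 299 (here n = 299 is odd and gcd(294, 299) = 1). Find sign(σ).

-1

Orbit of 144 under x↦294x: [144, 177, 12, 239, 1, 294, 25]… (length divides ord_299(294)).
12 cycles of lengths [44, 44, 44, 44, 44, 44, 11, 11, 4, 4, 4, 1].
n − c = 299 − 12 = 287; sign = (−1)^287 = -1.
The Jacobi symbol (294|299) = -1 (Zolotarev) agrees.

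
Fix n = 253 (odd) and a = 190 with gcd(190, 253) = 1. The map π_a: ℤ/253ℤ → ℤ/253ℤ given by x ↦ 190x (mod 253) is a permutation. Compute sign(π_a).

+1

Start at x=147: 147 → 100 → 25 → 196 → 49 → 202 → 177 → … (one orbit).
Decompose π into cycles: lengths [55, 55, 55, 55, 11, 11, 5, 5, 1] (9 cycles, including the fixed point 0).
sign(π) = (−1)^{n − #cycles} = (−1)^{253−9} = (−1)^244 = +1.
The Jacobi symbol (190|253) = +1 (Zolotarev) agrees.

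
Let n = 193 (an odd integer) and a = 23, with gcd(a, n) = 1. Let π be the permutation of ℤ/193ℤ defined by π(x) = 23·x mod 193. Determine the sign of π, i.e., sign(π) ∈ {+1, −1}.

+1

Start at x=43: 43 → 24 → 166 → 151 → 192 → 170 → 50 → … (one orbit).
Cycle type of π: 32×6 + 1; total 7 cycles.
Σ(ℓ_i−1) = 193−7 = 186; sign = (−1)^186 = +1.
Via Zolotarev, sign(π_{23}) = (23|193) = +1.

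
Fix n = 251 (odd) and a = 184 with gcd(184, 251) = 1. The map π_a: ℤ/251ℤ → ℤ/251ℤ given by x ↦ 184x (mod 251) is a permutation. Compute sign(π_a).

-1

Orbit of 164 under x↦184x: [164, 56, 13, 133, 125, 159, 140]… (length divides ord_251(184)).
Cycle type of π: 250 + 1; total 2 cycles.
Σ(ℓ_i−1) = 251−2 = 249; sign = (−1)^249 = -1.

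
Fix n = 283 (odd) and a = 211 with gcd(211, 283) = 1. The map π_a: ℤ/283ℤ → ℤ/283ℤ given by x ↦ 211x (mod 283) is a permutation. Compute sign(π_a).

+1

Trace 250: π^k(250) = [250, 112, 143, 175, 135, 185, 264] for k=0..6.
Cycle lengths of π_211 on ℤ/283ℤ: [141, 141, 1]; 3 cycles in total.
n − c = 283 − 3 = 280; sign = (−1)^280 = +1.
Check: (211/283) = +1 by Zolotarev.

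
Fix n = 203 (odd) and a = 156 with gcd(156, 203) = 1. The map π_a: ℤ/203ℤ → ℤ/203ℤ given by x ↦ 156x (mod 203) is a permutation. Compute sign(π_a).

-1

Trace 183: π^k(183) = [183, 128, 74, 176, 51, 39, 197] for k=0..6.
The orbit structure of x ↦ 156x mod 203: 6 orbits of sizes [84, 84, 28, 3, 3, 1].
n − c = 203 − 6 = 197; sign = (−1)^197 = -1.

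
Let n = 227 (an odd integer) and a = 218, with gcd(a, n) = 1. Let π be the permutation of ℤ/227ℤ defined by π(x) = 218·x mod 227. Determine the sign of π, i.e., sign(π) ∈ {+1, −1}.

-1

Start at x=129: 129 → 201 → 7 → 164 → 113 → 118 → 73 → … (one orbit).
Cycle type of π: 226 + 1; total 2 cycles.
Σ(ℓ_i−1) = 227−2 = 225; sign = (−1)^225 = -1.
Via Zolotarev, sign(π_{218}) = (218|227) = -1.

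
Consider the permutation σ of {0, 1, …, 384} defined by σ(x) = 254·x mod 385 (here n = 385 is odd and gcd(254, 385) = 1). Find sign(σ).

Start at x=144: 144 → 1 → 254 → 221 → 309 → 331 → 144 (one orbit).
Cycle type of π: 6×44 + 3×22 + 2×22 + 1×11; total 99 cycles.
With 99 cycles on 385 points, sign = (−1)^{385−99} = +1.
(254|385)_J = +1 (Zolotarev's lemma cross-check).

+1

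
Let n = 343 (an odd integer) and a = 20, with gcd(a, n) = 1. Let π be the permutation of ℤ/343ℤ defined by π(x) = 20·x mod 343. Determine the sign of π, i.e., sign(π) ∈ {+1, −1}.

-1

Trace 183: π^k(183) = [183, 230, 141, 76, 148, 216, 204] for k=0..6.
Decompose π into cycles: lengths [98, 98, 98, 14, 14, 14, 2, 2, 2, 1] (10 cycles, including the fixed point 0).
n − c = 343 − 10 = 333; sign = (−1)^333 = -1.
Zolotarev: (20|343) = -1, matching the cycle-count sign.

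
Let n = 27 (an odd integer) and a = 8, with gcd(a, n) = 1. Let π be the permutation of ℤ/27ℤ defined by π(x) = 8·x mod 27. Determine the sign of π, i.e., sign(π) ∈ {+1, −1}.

-1

Trace 19: π^k(19) = [19, 17, 1, 8, 10, 26] for k=0..5.
8 cycles of lengths [6, 6, 6, 2, 2, 2, 2, 1].
n − c = 27 − 8 = 19; sign = (−1)^19 = -1.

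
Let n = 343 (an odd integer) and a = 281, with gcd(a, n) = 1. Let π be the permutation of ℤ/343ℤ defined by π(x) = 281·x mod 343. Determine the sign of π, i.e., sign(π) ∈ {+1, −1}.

Trace 36: π^k(36) = [36, 169, 155, 337, 29, 260, 1] for k=0..6.
The orbit structure of x ↦ 281x mod 343: 19 orbits of sizes [49, 49, 49, 49, 49, 49, 7, 7, 7, 7, 7, 7, 1, 1, 1, 1, 1, 1, 1].
19 cycles on 343: each ℓ→(−1)^(ℓ−1), product (−1)^324 = +1.

+1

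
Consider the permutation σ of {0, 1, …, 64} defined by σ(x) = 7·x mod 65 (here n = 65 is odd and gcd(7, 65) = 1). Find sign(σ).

Start at x=37: 37 → 64 → 58 → 16 → 47 → 4 → 28 → … (one orbit).
π_7 has 7 disjoint cycles with lengths [12, 12, 12, 12, 12, 4, 1] on {0,…,64}.
7 cycles on 65: each ℓ→(−1)^(ℓ−1), product (−1)^58 = +1.
(7|65)_J = +1 (Zolotarev's lemma cross-check).

+1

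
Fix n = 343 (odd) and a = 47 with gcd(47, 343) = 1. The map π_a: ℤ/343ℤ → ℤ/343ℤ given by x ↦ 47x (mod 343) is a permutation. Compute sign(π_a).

Start at x=218: 218 → 299 → 333 → 216 → 205 → 31 → 85 → … (one orbit).
The orbit structure of x ↦ 47x mod 343: 4 orbits of sizes [294, 42, 6, 1].
Σ(ℓ_i−1) = 343−4 = 339; sign = (−1)^339 = -1.

-1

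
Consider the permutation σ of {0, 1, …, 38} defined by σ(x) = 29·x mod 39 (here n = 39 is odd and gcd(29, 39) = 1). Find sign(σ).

-1

Trace 14: π^k(14) = [14, 16, 35, 1, 29, 22] for k=0..5.
π_29 has 10 disjoint cycles with lengths [6, 6, 6, 6, 3, 3, 3, 3, 2, 1] on {0,…,38}.
With 10 cycles on 39 points, sign = (−1)^{39−10} = -1.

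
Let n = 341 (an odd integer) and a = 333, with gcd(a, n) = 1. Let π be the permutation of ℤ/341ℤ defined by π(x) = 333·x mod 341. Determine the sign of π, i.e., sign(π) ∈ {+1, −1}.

-1

Start at x=170: 170 → 4 → 309 → 256 → 339 → 16 → 213 → … (one orbit).
36 cycles of lengths [10, 10, 10, 10, 10, 10, 10, 10, 10, 10, 10, 10, 10, 10, 10, 10, 10, 10, 10, 10, 10, 10, 10, 10, 10, 10, 10, 10, 10, 10, 10, 10, 10, 5, 5, 1].
341 − 36 = 305 transpositions; sign(π) = (−1)^305 = -1.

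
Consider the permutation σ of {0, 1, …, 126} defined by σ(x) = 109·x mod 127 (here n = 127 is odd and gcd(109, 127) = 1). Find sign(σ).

-1

Start at x=17: 17 → 75 → 47 → 43 → 115 → 89 → 49 → … (one orbit).
Cycle lengths of π_109 on ℤ/127ℤ: [126, 1]; 2 cycles in total.
With 2 cycles on 127 points, sign = (−1)^{127−2} = -1.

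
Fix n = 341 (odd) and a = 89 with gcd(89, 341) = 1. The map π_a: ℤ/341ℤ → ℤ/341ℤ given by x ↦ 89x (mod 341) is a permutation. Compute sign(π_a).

Trace 221: π^k(221) = [221, 232, 188, 23, 1, 89, 78] for k=0..6.
44 cycles of lengths [10, 10, 10, 10, 10, 10, 10, 10, 10, 10, 10, 10, 10, 10, 10, 10, 10, 10, 10, 10, 10, 10, 10, 10, 10, 10, 10, 10, 10, 10, 10, 10, 10, 1, 1, 1, 1, 1, 1, 1, 1, 1, 1, 1].
sign(π) = (−1)^{n − #cycles} = (−1)^{341−44} = (−1)^297 = -1.
Via Zolotarev, sign(π_{89}) = (89|341) = -1.

-1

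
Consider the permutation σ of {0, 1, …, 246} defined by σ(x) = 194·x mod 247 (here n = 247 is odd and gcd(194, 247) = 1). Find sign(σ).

Orbit of 92 under x↦194x: [92, 64, 66, 207, 144, 25, 157]… (length divides ord_247(194)).
π_194 has 21 disjoint cycles with lengths [18, 18, 18, 18, 18, 18, 18, 18, 18, 18, 18, 18, 9, 9, 2, 2, 2, 2, 2, 2, 1] on {0,…,246}.
n − c = 247 − 21 = 226; sign = (−1)^226 = +1.

+1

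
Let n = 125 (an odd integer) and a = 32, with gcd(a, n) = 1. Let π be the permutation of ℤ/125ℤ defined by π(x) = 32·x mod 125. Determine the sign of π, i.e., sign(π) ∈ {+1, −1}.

Trace 7: π^k(7) = [7, 99, 43, 1, 32, 24, 18] for k=0..6.
Cycle type of π: 20×5 + 4×6 + 1; total 12 cycles.
With 12 cycles on 125 points, sign = (−1)^{125−12} = -1.
Zolotarev: (32|125) = -1, matching the cycle-count sign.

-1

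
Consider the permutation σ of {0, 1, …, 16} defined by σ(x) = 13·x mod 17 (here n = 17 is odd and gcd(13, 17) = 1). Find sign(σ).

Orbit of 1 under x↦13x: [1, 13, 16, 4]… (length divides ord_17(13)).
π_13 has 5 disjoint cycles with lengths [4, 4, 4, 4, 1] on {0,…,16}.
With 5 cycles on 17 points, sign = (−1)^{17−5} = +1.
The Jacobi symbol (13|17) = +1 (Zolotarev) agrees.

+1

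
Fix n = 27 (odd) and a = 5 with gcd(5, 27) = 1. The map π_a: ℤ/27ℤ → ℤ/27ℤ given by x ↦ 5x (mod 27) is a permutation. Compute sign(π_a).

Start at x=1: 1 → 5 → 25 → 17 → 4 → 20 → 19 → … (one orbit).
Decompose π into cycles: lengths [18, 6, 2, 1] (4 cycles, including the fixed point 0).
Σ(ℓ_i−1) = 27−4 = 23; sign = (−1)^23 = -1.
Check: (5/27) = -1 by Zolotarev.

-1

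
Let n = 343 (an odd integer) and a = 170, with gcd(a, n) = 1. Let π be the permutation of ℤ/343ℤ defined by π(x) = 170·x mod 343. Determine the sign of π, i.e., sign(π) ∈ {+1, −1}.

+1

Trace 51: π^k(51) = [51, 95, 29, 128, 151, 288, 254] for k=0..6.
The orbit structure of x ↦ 170x mod 343: 7 orbits of sizes [147, 147, 21, 21, 3, 3, 1].
7 cycles on 343: each ℓ→(−1)^(ℓ−1), product (−1)^336 = +1.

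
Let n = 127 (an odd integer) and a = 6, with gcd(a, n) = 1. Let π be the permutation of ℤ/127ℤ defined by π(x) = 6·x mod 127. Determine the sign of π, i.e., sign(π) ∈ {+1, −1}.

Start at x=32: 32 → 65 → 9 → 54 → 70 → 39 → 107 → … (one orbit).
π_6 has 2 disjoint cycles with lengths [126, 1] on {0,…,126}.
127 − 2 = 125 transpositions; sign(π) = (−1)^125 = -1.

-1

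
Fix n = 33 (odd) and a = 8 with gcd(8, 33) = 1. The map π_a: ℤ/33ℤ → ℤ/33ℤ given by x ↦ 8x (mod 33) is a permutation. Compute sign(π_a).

Start at x=17: 17 → 4 → 32 → 25 → 2 → 16 → 29 → … (one orbit).
Decompose π into cycles: lengths [10, 10, 10, 2, 1] (5 cycles, including the fixed point 0).
5 cycles on 33: each ℓ→(−1)^(ℓ−1), product (−1)^28 = +1.

+1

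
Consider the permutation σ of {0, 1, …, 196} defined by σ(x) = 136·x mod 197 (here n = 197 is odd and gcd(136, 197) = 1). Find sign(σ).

Trace 148: π^k(148) = [148, 34, 93, 40, 121, 105, 96] for k=0..6.
The orbit structure of x ↦ 136x mod 197: 3 orbits of sizes [98, 98, 1].
197 − 3 = 194 transpositions; sign(π) = (−1)^194 = +1.
Check: (136/197) = +1 by Zolotarev.

+1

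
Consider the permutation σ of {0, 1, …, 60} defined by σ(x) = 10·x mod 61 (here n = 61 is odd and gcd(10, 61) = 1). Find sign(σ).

-1

Start at x=5: 5 → 50 → 12 → 59 → 41 → 44 → 13 → … (one orbit).
2 cycles of lengths [60, 1].
With 2 cycles on 61 points, sign = (−1)^{61−2} = -1.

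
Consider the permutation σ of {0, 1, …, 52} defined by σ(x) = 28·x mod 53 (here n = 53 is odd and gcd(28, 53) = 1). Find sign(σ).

Trace 47: π^k(47) = [47, 44, 13, 46, 16, 24, 36] for k=0..6.
5 cycles of lengths [13, 13, 13, 13, 1].
Σ(ℓ_i−1) = 53−5 = 48; sign = (−1)^48 = +1.
Check: (28/53) = +1 by Zolotarev.

+1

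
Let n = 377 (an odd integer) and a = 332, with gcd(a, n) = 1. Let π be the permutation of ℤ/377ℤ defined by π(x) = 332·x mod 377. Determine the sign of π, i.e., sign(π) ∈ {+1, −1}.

-1

Orbit of 236 under x↦332x: [236, 313, 241, 88, 187, 256, 167]… (length divides ord_377(332)).
Cycle lengths of π_332 on ℤ/377ℤ: [84, 84, 84, 84, 14, 14, 12, 1]; 8 cycles in total.
sign(π) = (−1)^{n − #cycles} = (−1)^{377−8} = (−1)^369 = -1.
Zolotarev: (332|377) = -1, matching the cycle-count sign.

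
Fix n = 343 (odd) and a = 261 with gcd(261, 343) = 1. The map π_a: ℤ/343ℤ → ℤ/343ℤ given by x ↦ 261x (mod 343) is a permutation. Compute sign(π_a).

Trace 60: π^k(60) = [60, 225, 72, 270, 155, 324, 186] for k=0..6.
Cycle type of π: 147×2 + 21×2 + 3×2 + 1; total 7 cycles.
With 7 cycles on 343 points, sign = (−1)^{343−7} = +1.

+1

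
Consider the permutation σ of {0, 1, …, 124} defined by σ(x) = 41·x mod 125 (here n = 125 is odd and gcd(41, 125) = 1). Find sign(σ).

Start at x=61: 61 → 1 → 41 → 56 → 46 → 11 → 76 → … (one orbit).
The orbit structure of x ↦ 41x mod 125: 13 orbits of sizes [25, 25, 25, 25, 5, 5, 5, 5, 1, 1, 1, 1, 1].
n − c = 125 − 13 = 112; sign = (−1)^112 = +1.
Check: (41/125) = +1 by Zolotarev.

+1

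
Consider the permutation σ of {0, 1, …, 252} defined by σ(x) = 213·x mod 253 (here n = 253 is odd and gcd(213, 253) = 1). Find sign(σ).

+1

Orbit of 223 under x↦213x: [223, 188, 70, 236, 174, 124, 100]… (length divides ord_253(213)).
The orbit structure of x ↦ 213x mod 253: 9 orbits of sizes [55, 55, 55, 55, 11, 11, 5, 5, 1].
sign(π) = (−1)^{n − #cycles} = (−1)^{253−9} = (−1)^244 = +1.
The Jacobi symbol (213|253) = +1 (Zolotarev) agrees.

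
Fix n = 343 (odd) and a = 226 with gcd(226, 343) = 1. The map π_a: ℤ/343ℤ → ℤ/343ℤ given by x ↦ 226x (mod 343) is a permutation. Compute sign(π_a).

+1

Orbit of 312 under x↦226x: [312, 197, 275, 67, 50, 324, 165]… (length divides ord_343(226)).
Cycle type of π: 21×14 + 3×16 + 1; total 31 cycles.
343 − 31 = 312 transpositions; sign(π) = (−1)^312 = +1.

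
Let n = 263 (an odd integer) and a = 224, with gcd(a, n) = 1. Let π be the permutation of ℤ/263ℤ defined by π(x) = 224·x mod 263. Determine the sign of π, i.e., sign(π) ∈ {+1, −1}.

Start at x=205: 205 → 158 → 150 → 199 → 129 → 229 → 11 → … (one orbit).
Cycle lengths of π_224 on ℤ/263ℤ: [262, 1]; 2 cycles in total.
n − c = 263 − 2 = 261; sign = (−1)^261 = -1.

-1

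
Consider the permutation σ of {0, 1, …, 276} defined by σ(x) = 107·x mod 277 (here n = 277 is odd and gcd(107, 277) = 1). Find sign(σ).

Start at x=141: 141 → 129 → 230 → 234 → 108 → 199 → 241 → … (one orbit).
π_107 has 2 disjoint cycles with lengths [276, 1] on {0,…,276}.
2 cycles on 277: each ℓ→(−1)^(ℓ−1), product (−1)^275 = -1.
Via Zolotarev, sign(π_{107}) = (107|277) = -1.

-1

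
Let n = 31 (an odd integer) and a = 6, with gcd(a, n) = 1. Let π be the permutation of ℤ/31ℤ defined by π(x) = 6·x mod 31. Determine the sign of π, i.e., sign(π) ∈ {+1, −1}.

-1

Orbit of 5 under x↦6x: [5, 30, 25, 26, 1, 6]… (length divides ord_31(6)).
Decompose π into cycles: lengths [6, 6, 6, 6, 6, 1] (6 cycles, including the fixed point 0).
6 cycles on 31: each ℓ→(−1)^(ℓ−1), product (−1)^25 = -1.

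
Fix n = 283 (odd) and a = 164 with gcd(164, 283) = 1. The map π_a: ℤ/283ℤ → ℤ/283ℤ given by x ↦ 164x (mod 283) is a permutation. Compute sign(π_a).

Start at x=261: 261 → 71 → 41 → 215 → 168 → 101 → 150 → … (one orbit).
Cycle type of π: 141×2 + 1; total 3 cycles.
sign(π) = (−1)^{n − #cycles} = (−1)^{283−3} = (−1)^280 = +1.
The Jacobi symbol (164|283) = +1 (Zolotarev) agrees.

+1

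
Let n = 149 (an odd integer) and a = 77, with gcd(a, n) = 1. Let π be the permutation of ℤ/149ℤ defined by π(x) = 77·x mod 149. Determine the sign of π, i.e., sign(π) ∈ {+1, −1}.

Orbit of 122 under x↦77x: [122, 7, 92, 81, 128, 22, 55]… (length divides ord_149(77)).
Decompose π into cycles: lengths [148, 1] (2 cycles, including the fixed point 0).
149 − 2 = 147 transpositions; sign(π) = (−1)^147 = -1.
(77|149)_J = -1 (Zolotarev's lemma cross-check).

-1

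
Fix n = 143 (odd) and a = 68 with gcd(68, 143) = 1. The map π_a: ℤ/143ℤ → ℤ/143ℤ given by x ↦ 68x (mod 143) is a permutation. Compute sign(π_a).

-1

Trace 27: π^k(27) = [27, 120, 9, 40, 3, 61, 1] for k=0..6.
The orbit structure of x ↦ 68x mod 143: 10 orbits of sizes [30, 30, 30, 30, 10, 3, 3, 3, 3, 1].
Σ(ℓ_i−1) = 143−10 = 133; sign = (−1)^133 = -1.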